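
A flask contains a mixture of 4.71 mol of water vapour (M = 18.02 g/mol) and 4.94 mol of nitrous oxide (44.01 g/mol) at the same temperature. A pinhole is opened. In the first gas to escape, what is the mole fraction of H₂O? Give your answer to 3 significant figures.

0.598

Each component's effusion rate ∝ (its partial pressure)·(1/√M) ∝ n_i/√M_i.
x_H₂O(eff) = (n_H₂O/√M_H₂O) / (n_H₂O/√M_H₂O + n_N₂O/√M_N₂O)
= (4.71/√18.02) / (4.71/√18.02 + 4.94/√44.01) = 1.110/(1.110 + 0.7446) = 0.598.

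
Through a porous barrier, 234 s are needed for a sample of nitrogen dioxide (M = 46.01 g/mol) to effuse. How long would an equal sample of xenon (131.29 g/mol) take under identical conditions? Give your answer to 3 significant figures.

395 s

From Graham's law, t_Xe/t_NO₂ = √(M_Xe/M_NO₂) = √(131.29/46.01) = √2.854 = 1.689.
So the time for Xe is 234 × 1.689 = 395 s.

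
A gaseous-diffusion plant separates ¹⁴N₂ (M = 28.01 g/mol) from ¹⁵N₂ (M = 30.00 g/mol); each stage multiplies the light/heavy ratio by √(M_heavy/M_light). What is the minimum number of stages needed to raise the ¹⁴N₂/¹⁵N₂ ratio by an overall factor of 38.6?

107

Single-stage factor α = √(30.00/28.01), so ln α = ½ ln(1.07105) = 0.03432.
Need α^N ≥ 38.6 ⇒ N ≥ ln(38.6) / ln α = 3.653 / 0.03432 = 106.45.
Rounding up, N = 107 stages.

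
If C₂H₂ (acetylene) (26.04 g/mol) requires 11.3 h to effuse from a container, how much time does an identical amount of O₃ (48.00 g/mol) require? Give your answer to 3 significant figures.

15.3 h

Graham's law gives t_O₃/t_C₂H₂ = √(M_O₃/M_C₂H₂) = √(48.00/26.04) = √1.843 = 1.358.
So the time for O₃ is 11.3 × 1.358 = 15.3 h.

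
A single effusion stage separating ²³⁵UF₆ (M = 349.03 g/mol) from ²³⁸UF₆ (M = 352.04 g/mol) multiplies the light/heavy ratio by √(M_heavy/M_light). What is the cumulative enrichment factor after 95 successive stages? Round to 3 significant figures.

Each stage multiplies the ratio by α = √(352.04/349.03), so after 95 stages the overall factor is α^95 = (352.04/349.03)^(95/2).
= 1.00862^(95/2) = 1.50.

1.50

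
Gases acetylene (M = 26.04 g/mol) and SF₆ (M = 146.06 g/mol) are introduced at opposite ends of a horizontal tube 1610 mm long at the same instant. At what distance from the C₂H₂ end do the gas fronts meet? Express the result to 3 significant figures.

1130 mm

Distances travelled in equal time are proportional to diffusion rates, so d_C₂H₂/d_SF₆ = √(M_SF₆/M_C₂H₂) = √(146.06/26.04) = 2.368.
With d_C₂H₂ + d_SF₆ = 1610 mm, d_SF₆ = 1610/(1 + 2.368) = 478.0 mm.
d_C₂H₂ = 1610 − 478.0 = 1130 mm.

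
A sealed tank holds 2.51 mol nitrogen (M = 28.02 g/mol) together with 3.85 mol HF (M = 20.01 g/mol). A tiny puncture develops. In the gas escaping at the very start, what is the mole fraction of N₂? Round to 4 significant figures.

0.3552

The effusion rate of species i is ∝ p_i/√M_i ∝ n_i/√M_i.
So x_N₂ in the escaping gas = (n_N₂/√M_N₂) / Σ(n_i/√M_i)
= (2.51/√28.02) / (2.51/√28.02 + 3.85/√20.01) = 0.4742/(0.4742 + 0.8607) = 0.3552.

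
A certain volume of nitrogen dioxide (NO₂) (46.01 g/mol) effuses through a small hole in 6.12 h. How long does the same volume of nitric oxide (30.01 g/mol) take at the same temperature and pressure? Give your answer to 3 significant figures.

Since effusion rate ∝ 1/√M, t_NO/t_NO₂ = √(M_NO/M_NO₂) = √(30.01/46.01) = √0.6522 = 0.8076.
So the time for NO is 6.12 × 0.8076 = 4.94 h.

4.94 h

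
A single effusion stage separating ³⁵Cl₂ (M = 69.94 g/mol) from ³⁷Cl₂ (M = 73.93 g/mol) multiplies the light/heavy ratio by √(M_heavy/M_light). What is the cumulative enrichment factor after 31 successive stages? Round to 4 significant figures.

2.363

Each stage multiplies the ratio by α = √(73.93/69.94), so after 31 stages the overall factor is α^31 = (73.93/69.94)^(31/2).
= 1.05705^(31/2) = 2.363.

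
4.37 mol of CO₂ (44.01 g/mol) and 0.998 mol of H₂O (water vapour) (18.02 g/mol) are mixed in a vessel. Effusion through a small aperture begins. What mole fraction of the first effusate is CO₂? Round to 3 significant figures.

Rate_i ∝ x_i/√M_i (Graham's law weighted by mole fraction), so the effusate composition follows n_i/√M_i.
So x_CO₂ in the escaping gas = (n_CO₂/√M_CO₂) / Σ(n_i/√M_i)
= (4.37/√44.01) / (4.37/√44.01 + 0.998/√18.02) = 0.6587/(0.6587 + 0.2351) = 0.737.

0.737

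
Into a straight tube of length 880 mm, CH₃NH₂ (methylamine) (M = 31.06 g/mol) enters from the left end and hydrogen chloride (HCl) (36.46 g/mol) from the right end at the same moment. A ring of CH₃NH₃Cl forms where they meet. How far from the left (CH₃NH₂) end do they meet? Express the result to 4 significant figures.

457.6 mm

The fronts meet when d_CH₃NH₂ + d_HCl = L with d_CH₃NH₂/d_HCl = √(M_HCl/M_CH₃NH₂) (Graham's law). Here √(M_HCl/M_CH₃NH₂) = √(36.46/31.06) = 1.083.
With d_CH₃NH₂ + d_HCl = 880 mm, d_HCl = 880/(1 + 1.083) = 422.4 mm.
d_CH₃NH₂ = 880 − 422.4 = 457.6 mm.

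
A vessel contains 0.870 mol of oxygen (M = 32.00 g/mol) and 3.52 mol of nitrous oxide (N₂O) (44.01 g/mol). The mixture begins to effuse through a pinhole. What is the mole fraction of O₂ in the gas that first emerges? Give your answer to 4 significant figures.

0.2247

The effusion rate of species i is ∝ p_i/√M_i ∝ n_i/√M_i.
So x_O₂ in the escaping gas = (n_O₂/√M_O₂) / Σ(n_i/√M_i)
= (0.870/√32.00) / (0.870/√32.00 + 3.52/√44.01) = 0.1538/(0.1538 + 0.5306) = 0.2247.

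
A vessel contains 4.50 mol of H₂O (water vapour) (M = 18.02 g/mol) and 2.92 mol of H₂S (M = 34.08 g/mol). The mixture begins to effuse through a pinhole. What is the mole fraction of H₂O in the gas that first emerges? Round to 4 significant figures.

0.6794

The effusion rate of species i is ∝ p_i/√M_i ∝ n_i/√M_i.
x_H₂O(eff) = (n_H₂O/√M_H₂O) / (n_H₂O/√M_H₂O + n_H₂S/√M_H₂S)
= (4.50/√18.02) / (4.50/√18.02 + 2.92/√34.08) = 1.060/(1.060 + 0.5002) = 0.6794.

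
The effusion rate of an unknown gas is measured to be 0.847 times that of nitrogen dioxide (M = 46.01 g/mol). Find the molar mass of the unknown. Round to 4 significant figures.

By Graham's law, rate_X/rate_NO₂ = √(M_NO₂/M_X).
0.847 = √(46.01/M_X)
M_X = 46.01 / 0.847² = 46.01 / 0.7174 = 64.13 g/mol

64.13 g/mol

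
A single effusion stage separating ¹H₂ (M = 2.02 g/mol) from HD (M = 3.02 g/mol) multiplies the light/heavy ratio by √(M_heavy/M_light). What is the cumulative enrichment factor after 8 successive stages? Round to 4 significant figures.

4.996

After 8 stages the ratio has grown by (√(3.02/2.02))^8 = (3.02/2.02)^(8/2).
= 1.49505^4 = 4.996.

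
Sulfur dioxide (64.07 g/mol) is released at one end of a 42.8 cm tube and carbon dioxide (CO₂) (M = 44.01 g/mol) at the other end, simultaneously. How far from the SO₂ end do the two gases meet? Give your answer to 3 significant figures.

19.4 cm

Distances travelled in equal time are proportional to diffusion rates, so d_SO₂/d_CO₂ = √(M_CO₂/M_SO₂) = √(44.01/64.07) = 0.8288.
With d_SO₂ + d_CO₂ = 42.8 cm, d_CO₂ = 42.8/(1 + 0.8288) = 23.40 cm.
d_SO₂ = 42.8 − 23.40 = 19.4 cm.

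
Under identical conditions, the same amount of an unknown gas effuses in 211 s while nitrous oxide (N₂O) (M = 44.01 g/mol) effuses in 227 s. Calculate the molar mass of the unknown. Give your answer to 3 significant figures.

38.0 g/mol

Using Graham's law: t_X/t_N₂O = √(M_X/M_N₂O).
211/227 = 0.9295 = √(M_X/44.01)
M_X = 44.01 × 0.9295² = 44.01 × 0.8640 = 38.0 g/mol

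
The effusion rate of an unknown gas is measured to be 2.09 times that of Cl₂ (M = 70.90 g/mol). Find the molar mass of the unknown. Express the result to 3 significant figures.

16.2 g/mol

Since effusion rate ∝ 1/√M, rate_X/rate_Cl₂ = √(M_Cl₂/M_X).
2.09 = √(70.90/M_X)
M_X = 70.90 / 2.09² = 70.90 / 4.368 = 16.2 g/mol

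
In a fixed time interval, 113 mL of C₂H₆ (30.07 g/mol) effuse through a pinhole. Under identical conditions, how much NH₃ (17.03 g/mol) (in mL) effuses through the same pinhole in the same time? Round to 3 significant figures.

150 mL

Since effusion rate ∝ 1/√M, rate_NH₃/rate_C₂H₆ = √(M_C₂H₆/M_NH₃) = √(30.07/17.03) = √1.766 = 1.329.
So the volume for NH₃ is 113 × 1.329 = 150 mL.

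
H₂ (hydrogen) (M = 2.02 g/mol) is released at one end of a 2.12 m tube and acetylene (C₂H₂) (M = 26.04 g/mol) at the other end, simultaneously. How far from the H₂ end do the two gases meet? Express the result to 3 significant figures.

1.66 m

The fronts meet when d_H₂ + d_C₂H₂ = L with d_H₂/d_C₂H₂ = √(M_C₂H₂/M_H₂) (Graham's law). Here √(M_C₂H₂/M_H₂) = √(26.04/2.02) = 3.590.
With d_H₂ + d_C₂H₂ = 2.12 m, d_C₂H₂ = 2.12/(1 + 3.590) = 0.4618 m.
d_H₂ = 2.12 − 0.4618 = 1.66 m.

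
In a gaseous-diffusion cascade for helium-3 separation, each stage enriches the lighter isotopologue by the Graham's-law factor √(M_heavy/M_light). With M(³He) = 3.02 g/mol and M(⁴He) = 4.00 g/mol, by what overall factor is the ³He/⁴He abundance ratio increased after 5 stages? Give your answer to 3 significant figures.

Overall factor = α^5 with α = √(4.00/3.02), i.e. (4.00/3.02)^(5/2).
= 1.32450^(5/2) = 2.02.

2.02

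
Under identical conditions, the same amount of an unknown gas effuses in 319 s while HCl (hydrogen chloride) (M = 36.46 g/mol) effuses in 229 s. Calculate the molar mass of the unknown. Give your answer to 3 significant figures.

70.8 g/mol

Using Graham's law: t_X/t_HCl = √(M_X/M_HCl).
319/229 = 1.393 = √(M_X/36.46)
M_X = 36.46 × 1.393² = 36.46 × 1.940 = 70.8 g/mol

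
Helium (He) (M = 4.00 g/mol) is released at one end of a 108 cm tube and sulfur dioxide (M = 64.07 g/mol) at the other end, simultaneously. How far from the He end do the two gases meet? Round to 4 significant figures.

86.41 cm

The fronts meet when d_He + d_SO₂ = L with d_He/d_SO₂ = √(M_SO₂/M_He) (Graham's law). Here √(M_SO₂/M_He) = √(64.07/4.00) = 4.002.
With d_He + d_SO₂ = 108 cm, d_SO₂ = 108/(1 + 4.002) = 21.59 cm.
d_He = 108 − 21.59 = 86.41 cm.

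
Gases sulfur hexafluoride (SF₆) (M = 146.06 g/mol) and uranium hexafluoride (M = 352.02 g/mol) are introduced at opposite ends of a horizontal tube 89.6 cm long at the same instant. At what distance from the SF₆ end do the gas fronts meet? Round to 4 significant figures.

The fronts meet when d_SF₆ + d_UF₆ = L with d_SF₆/d_UF₆ = √(M_UF₆/M_SF₆) (Graham's law). Here √(M_UF₆/M_SF₆) = √(352.02/146.06) = 1.552.
With d_SF₆ + d_UF₆ = 89.6 cm, d_UF₆ = 89.6/(1 + 1.552) = 35.10 cm.
d_SF₆ = 89.6 − 35.10 = 54.50 cm.

54.50 cm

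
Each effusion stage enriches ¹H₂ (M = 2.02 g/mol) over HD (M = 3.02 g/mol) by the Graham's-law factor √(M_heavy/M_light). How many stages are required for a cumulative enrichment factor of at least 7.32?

10

Per stage α = (3.02/2.02)^(1/2) = 1.49505^0.5, giving ln α = 0.2011.
Need α^N ≥ 7.32 ⇒ N ≥ ln(7.32) / ln α = 1.991 / 0.2011 = 9.90.
So at least 10 stages are needed.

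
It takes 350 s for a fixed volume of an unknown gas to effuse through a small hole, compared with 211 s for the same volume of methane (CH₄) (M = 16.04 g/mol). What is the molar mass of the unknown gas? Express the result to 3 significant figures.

44.1 g/mol

Graham's law gives t_X/t_CH₄ = √(M_X/M_CH₄).
350/211 = 1.659 = √(M_X/16.04)
M_X = 16.04 × 1.659² = 16.04 × 2.752 = 44.1 g/mol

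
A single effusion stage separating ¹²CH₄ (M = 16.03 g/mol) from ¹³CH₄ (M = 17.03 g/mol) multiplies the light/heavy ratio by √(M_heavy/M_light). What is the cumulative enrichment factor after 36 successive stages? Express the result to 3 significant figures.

The single-stage factor is √(M_heavy/M_light), so 36 stages give [√(17.03/16.03)]^36 = (17.03/16.03)^(36/2).
= 1.06238^18 = 2.97.

2.97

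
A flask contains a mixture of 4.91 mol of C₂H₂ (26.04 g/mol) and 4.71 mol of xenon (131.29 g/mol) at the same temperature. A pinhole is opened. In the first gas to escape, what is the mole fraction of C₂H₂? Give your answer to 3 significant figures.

Each component's effusion rate ∝ (its partial pressure)·(1/√M) ∝ n_i/√M_i.
Mole fraction of C₂H₂ in the effusate = (n_C₂H₂/√M_C₂H₂) / (n_C₂H₂/√M_C₂H₂ + n_Xe/√M_Xe)
= (4.91/√26.04) / (4.91/√26.04 + 4.71/√131.29) = 0.9622/(0.9622 + 0.4111) = 0.701.

0.701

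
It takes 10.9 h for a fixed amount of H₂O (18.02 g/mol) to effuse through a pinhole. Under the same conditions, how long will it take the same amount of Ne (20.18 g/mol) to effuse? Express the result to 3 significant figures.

11.5 h

Graham's law gives t_Ne/t_H₂O = √(M_Ne/M_H₂O) = √(20.18/18.02) = √1.120 = 1.058.
So the time for Ne is 10.9 × 1.058 = 11.5 h.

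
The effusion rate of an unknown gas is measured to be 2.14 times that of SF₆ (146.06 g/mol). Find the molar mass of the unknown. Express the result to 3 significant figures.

31.9 g/mol

Using Graham's law: rate_X/rate_SF₆ = √(M_SF₆/M_X).
2.14 = √(146.06/M_X)
M_X = 146.06 / 2.14² = 146.06 / 4.580 = 31.9 g/mol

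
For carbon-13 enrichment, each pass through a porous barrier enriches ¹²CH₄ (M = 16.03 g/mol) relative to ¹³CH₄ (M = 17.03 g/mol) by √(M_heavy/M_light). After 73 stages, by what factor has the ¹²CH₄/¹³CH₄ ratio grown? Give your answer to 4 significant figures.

Each stage multiplies the ratio by α = √(17.03/16.03), so after 73 stages the overall factor is α^73 = (17.03/16.03)^(73/2).
= 1.06238^(73/2) = 9.105.

9.105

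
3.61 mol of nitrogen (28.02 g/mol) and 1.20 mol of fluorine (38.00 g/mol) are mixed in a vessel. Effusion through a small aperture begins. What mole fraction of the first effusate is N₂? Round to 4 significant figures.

Rate_i ∝ x_i/√M_i (Graham's law weighted by mole fraction), so the effusate composition follows n_i/√M_i.
Mole fraction of N₂ in the effusate = (n_N₂/√M_N₂) / (n_N₂/√M_N₂ + n_F₂/√M_F₂)
= (3.61/√28.02) / (3.61/√28.02 + 1.20/√38.00) = 0.6820/(0.6820 + 0.1947) = 0.7779.

0.7779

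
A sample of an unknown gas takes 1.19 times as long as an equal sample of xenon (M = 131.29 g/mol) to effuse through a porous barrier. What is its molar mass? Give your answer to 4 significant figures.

Since effusion rate ∝ 1/√M, t_X/t_Xe = √(M_X/M_Xe).
1.19 = √(M_X/131.29)
M_X = 131.29 × 1.19² = 131.29 × 1.416 = 185.9 g/mol

185.9 g/mol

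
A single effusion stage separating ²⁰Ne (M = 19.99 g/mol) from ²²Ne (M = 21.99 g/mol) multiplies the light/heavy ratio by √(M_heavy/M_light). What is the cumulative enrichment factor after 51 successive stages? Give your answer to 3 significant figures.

11.4

The single-stage factor is √(M_heavy/M_light), so 51 stages give [√(21.99/19.99)]^51 = (21.99/19.99)^(51/2).
= 1.10005^(51/2) = 11.4.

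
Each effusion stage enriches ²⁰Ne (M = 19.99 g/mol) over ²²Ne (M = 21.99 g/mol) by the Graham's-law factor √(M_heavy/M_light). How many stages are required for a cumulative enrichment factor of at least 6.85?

Single-stage factor α = √(21.99/19.99), so ln α = ½ ln(1.10005) = 0.04768.
Need α^N ≥ 6.85 ⇒ N ≥ ln(6.85) / ln α = 1.924 / 0.04768 = 40.36.
So at least 41 stages are needed.

41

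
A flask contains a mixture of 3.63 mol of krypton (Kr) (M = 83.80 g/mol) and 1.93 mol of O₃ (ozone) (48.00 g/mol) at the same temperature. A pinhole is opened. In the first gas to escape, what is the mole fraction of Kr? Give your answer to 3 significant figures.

Each component's effusion rate ∝ (its partial pressure)·(1/√M) ∝ n_i/√M_i.
Mole fraction of Kr in the effusate = (n_Kr/√M_Kr) / (n_Kr/√M_Kr + n_O₃/√M_O₃)
= (3.63/√83.80) / (3.63/√83.80 + 1.93/√48.00) = 0.3965/(0.3965 + 0.2786) = 0.587.

0.587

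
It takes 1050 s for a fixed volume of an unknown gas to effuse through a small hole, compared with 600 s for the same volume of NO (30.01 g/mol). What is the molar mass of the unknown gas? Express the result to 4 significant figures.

Using Graham's law: t_X/t_NO = √(M_X/M_NO).
1050/600 = 1.750 = √(M_X/30.01)
M_X = 30.01 × 1.750² = 30.01 × 3.062 = 91.91 g/mol

91.91 g/mol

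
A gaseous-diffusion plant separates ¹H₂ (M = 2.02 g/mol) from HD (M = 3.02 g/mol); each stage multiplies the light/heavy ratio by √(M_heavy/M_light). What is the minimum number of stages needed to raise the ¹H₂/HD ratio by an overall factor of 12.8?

13

Per stage α = (3.02/2.02)^(1/2) = 1.49505^0.5, giving ln α = 0.2011.
Need α^N ≥ 12.8 ⇒ N ≥ ln(12.8) / ln α = 2.549 / 0.2011 = 12.68.
Rounding up, N = 13 stages.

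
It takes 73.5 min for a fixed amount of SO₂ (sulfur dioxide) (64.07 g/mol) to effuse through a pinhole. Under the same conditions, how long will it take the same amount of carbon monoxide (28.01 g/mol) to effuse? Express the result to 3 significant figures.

48.6 min

By Graham's law, t_CO/t_SO₂ = √(M_CO/M_SO₂) = √(28.01/64.07) = √0.4372 = 0.6612.
So the time for CO is 73.5 × 0.6612 = 48.6 min.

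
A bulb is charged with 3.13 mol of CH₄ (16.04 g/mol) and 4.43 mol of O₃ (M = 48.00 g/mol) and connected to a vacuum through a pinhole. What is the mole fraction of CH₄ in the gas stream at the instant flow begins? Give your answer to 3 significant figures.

Effusion rate of each component ∝ n_i/√M_i (partial pressure × 1/√M).
x_CH₄(eff) = (n_CH₄/√M_CH₄) / (n_CH₄/√M_CH₄ + n_O₃/√M_O₃)
= (3.13/√16.04) / (3.13/√16.04 + 4.43/√48.00) = 0.7815/(0.7815 + 0.6394) = 0.550.

0.550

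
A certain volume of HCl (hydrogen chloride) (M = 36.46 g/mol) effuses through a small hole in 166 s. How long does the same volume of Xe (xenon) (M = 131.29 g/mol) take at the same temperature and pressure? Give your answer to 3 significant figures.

315 s

Using Graham's law: t_Xe/t_HCl = √(M_Xe/M_HCl) = √(131.29/36.46) = √3.601 = 1.898.
So the time for Xe is 166 × 1.898 = 315 s.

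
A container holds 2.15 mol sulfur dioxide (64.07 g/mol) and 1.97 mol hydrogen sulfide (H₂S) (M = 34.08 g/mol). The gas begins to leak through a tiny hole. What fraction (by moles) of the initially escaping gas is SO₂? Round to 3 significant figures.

0.443

Rate_i ∝ x_i/√M_i (Graham's law weighted by mole fraction), so the effusate composition follows n_i/√M_i.
Mole fraction of SO₂ in the effusate = (n_SO₂/√M_SO₂) / (n_SO₂/√M_SO₂ + n_H₂S/√M_H₂S)
= (2.15/√64.07) / (2.15/√64.07 + 1.97/√34.08) = 0.2686/(0.2686 + 0.3375) = 0.443.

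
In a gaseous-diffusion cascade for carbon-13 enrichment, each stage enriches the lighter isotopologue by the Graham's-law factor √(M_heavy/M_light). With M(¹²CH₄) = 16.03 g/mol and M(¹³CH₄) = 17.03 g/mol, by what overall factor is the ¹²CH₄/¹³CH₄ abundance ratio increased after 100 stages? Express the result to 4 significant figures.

Overall factor = α^100 with α = √(17.03/16.03), i.e. (17.03/16.03)^(100/2).
= 1.06238^50 = 20.61.

20.61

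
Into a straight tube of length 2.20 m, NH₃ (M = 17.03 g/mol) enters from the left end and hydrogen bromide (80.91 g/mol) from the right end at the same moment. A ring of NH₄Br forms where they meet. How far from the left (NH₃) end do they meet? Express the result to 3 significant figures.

Distances travelled in equal time are proportional to diffusion rates, so d_NH₃/d_HBr = √(M_HBr/M_NH₃) = √(80.91/17.03) = 2.180.
With d_NH₃ + d_HBr = 2.20 m, d_HBr = 2.20/(1 + 2.180) = 0.6919 m.
d_NH₃ = 2.20 − 0.6919 = 1.51 m.

1.51 m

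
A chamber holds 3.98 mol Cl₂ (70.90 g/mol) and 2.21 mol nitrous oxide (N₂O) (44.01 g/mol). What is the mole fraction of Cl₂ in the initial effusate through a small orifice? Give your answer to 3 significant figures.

The effusion rate of species i is ∝ p_i/√M_i ∝ n_i/√M_i.
Mole fraction of Cl₂ in the effusate = (n_Cl₂/√M_Cl₂) / (n_Cl₂/√M_Cl₂ + n_N₂O/√M_N₂O)
= (3.98/√70.90) / (3.98/√70.90 + 2.21/√44.01) = 0.4727/(0.4727 + 0.3331) = 0.587.

0.587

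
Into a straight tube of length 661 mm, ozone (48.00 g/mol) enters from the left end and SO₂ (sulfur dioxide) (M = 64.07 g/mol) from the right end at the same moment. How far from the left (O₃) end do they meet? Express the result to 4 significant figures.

Distances travelled in equal time are proportional to diffusion rates, so d_O₃/d_SO₂ = √(M_SO₂/M_O₃) = √(64.07/48.00) = 1.155.
With d_O₃ + d_SO₂ = 661 mm, d_SO₂ = 661/(1 + 1.155) = 306.7 mm.
d_O₃ = 661 − 306.7 = 354.3 mm.

354.3 mm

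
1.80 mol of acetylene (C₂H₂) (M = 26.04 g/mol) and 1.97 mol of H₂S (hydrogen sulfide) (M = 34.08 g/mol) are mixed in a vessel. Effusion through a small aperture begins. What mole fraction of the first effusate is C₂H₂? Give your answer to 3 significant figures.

0.511

Each component's effusion rate ∝ (its partial pressure)·(1/√M) ∝ n_i/√M_i.
Mole fraction of C₂H₂ in the effusate = (n_C₂H₂/√M_C₂H₂) / (n_C₂H₂/√M_C₂H₂ + n_H₂S/√M_H₂S)
= (1.80/√26.04) / (1.80/√26.04 + 1.97/√34.08) = 0.3527/(0.3527 + 0.3375) = 0.511.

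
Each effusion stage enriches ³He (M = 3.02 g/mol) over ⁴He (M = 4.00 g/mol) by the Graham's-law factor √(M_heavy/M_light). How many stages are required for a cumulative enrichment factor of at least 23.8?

23

Single-stage factor α = √(4.00/3.02), so ln α = ½ ln(1.32450) = 0.1405.
Need α^N ≥ 23.8 ⇒ N ≥ ln(23.8) / ln α = 3.170 / 0.1405 = 22.56.
So at least 23 stages are needed.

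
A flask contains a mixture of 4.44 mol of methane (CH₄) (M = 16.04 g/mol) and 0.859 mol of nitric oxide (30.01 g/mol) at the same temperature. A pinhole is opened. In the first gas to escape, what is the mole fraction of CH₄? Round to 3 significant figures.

Rate_i ∝ x_i/√M_i (Graham's law weighted by mole fraction), so the effusate composition follows n_i/√M_i.
Mole fraction of CH₄ in the effusate = (n_CH₄/√M_CH₄) / (n_CH₄/√M_CH₄ + n_NO/√M_NO)
= (4.44/√16.04) / (4.44/√16.04 + 0.859/√30.01) = 1.109/(1.109 + 0.1568) = 0.876.

0.876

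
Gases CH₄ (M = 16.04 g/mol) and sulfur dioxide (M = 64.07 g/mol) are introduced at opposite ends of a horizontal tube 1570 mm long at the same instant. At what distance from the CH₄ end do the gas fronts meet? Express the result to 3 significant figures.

In equal time, each gas travels a distance ∝ its rate ∝ 1/√M, so d_CH₄/d_SO₂ = √(M_SO₂/M_CH₄) = √(64.07/16.04) = 1.999.
With d_CH₄ + d_SO₂ = 1570 mm, d_SO₂ = 1570/(1 + 1.999) = 523.6 mm.
d_CH₄ = 1570 − 523.6 = 1050 mm.

1050 mm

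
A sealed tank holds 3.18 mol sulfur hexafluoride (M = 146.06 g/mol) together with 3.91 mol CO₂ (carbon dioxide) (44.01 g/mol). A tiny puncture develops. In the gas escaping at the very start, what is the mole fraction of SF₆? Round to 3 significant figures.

0.309

The effusion rate of species i is ∝ p_i/√M_i ∝ n_i/√M_i.
x_SF₆(eff) = (n_SF₆/√M_SF₆) / (n_SF₆/√M_SF₆ + n_CO₂/√M_CO₂)
= (3.18/√146.06) / (3.18/√146.06 + 3.91/√44.01) = 0.2631/(0.2631 + 0.5894) = 0.309.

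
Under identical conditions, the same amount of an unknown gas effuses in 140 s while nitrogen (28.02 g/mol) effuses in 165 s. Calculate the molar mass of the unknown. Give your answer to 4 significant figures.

By Graham's law, t_X/t_N₂ = √(M_X/M_N₂).
140/165 = 0.8485 = √(M_X/28.02)
M_X = 28.02 × 0.8485² = 28.02 × 0.7199 = 20.17 g/mol

20.17 g/mol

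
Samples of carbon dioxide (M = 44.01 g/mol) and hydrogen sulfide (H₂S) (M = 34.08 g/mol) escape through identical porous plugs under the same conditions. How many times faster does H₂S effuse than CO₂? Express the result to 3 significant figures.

1.14

Using Graham's law: rate_H₂S/rate_CO₂ = √(M_CO₂/M_H₂S) = √(44.01/34.08) = √1.291 = 1.14.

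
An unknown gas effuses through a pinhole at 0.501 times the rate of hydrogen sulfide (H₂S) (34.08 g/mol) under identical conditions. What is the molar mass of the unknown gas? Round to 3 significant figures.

136 g/mol

From Graham's law, rate_X/rate_H₂S = √(M_H₂S/M_X).
0.501 = √(34.08/M_X)
M_X = 34.08 / 0.501² = 34.08 / 0.2510 = 136 g/mol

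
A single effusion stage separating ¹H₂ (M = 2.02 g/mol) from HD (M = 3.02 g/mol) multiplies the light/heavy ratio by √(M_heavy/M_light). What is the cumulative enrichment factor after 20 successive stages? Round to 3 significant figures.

Each stage multiplies the ratio by α = √(3.02/2.02), so after 20 stages the overall factor is α^20 = (3.02/2.02)^(20/2).
= 1.49505^10 = 55.8.

55.8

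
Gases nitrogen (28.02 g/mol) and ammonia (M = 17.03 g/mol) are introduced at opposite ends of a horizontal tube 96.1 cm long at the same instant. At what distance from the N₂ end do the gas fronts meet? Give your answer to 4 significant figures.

42.10 cm

In equal time, each gas travels a distance ∝ its rate ∝ 1/√M, so d_N₂/d_NH₃ = √(M_NH₃/M_N₂) = √(17.03/28.02) = 0.7796.
With d_N₂ + d_NH₃ = 96.1 cm, d_NH₃ = 96.1/(1 + 0.7796) = 54.00 cm.
d_N₂ = 96.1 − 54.00 = 42.10 cm.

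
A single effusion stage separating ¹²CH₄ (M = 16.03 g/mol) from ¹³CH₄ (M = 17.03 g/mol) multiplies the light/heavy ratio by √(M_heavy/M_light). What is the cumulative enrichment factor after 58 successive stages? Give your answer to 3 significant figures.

After 58 stages the ratio has grown by (√(17.03/16.03))^58 = (17.03/16.03)^(58/2).
= 1.06238^29 = 5.78.

5.78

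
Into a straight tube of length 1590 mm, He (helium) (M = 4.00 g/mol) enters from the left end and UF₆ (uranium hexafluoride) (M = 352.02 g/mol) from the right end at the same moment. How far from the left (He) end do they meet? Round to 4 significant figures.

1437 mm

Graham's law gives d_He/d_UF₆ = rate_He/rate_UF₆ = √(M_UF₆/M_He) = √(352.02/4.00) = 9.381.
With d_He + d_UF₆ = 1590 mm, d_UF₆ = 1590/(1 + 9.381) = 153.2 mm.
d_He = 1590 − 153.2 = 1437 mm.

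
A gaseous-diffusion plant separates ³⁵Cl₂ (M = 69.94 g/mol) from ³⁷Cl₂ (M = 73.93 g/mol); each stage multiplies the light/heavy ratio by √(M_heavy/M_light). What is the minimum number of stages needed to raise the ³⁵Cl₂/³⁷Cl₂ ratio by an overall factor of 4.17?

Per stage α = (73.93/69.94)^(1/2) = 1.05705^0.5, giving ln α = 0.02774.
Need α^N ≥ 4.17 ⇒ N ≥ ln(4.17) / ln α = 1.428 / 0.02774 = 51.47.
Rounding up, N = 52 stages.

52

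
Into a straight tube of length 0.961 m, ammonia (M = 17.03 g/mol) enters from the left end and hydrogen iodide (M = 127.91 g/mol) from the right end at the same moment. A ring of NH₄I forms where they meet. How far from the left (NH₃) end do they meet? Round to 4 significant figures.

0.7041 m

Distances travelled in equal time are proportional to diffusion rates, so d_NH₃/d_HI = √(M_HI/M_NH₃) = √(127.91/17.03) = 2.741.
With d_NH₃ + d_HI = 0.961 m, d_HI = 0.961/(1 + 2.741) = 0.2569 m.
d_NH₃ = 0.961 − 0.2569 = 0.7041 m.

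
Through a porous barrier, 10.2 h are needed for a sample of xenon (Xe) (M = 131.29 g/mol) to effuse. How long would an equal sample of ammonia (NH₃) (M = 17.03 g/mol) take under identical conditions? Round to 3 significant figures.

3.67 h

Using Graham's law: t_NH₃/t_Xe = √(M_NH₃/M_Xe) = √(17.03/131.29) = √0.1297 = 0.3602.
So the time for NH₃ is 10.2 × 0.3602 = 3.67 h.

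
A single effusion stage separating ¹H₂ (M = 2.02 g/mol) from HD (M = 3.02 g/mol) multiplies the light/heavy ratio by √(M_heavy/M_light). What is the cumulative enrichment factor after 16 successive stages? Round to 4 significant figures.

Overall factor = α^16 with α = √(3.02/2.02), i.e. (3.02/2.02)^(16/2).
= 1.49505^8 = 24.96.

24.96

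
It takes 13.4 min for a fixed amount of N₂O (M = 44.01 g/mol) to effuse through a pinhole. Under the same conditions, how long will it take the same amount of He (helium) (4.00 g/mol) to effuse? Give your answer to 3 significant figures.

Since effusion rate ∝ 1/√M, t_He/t_N₂O = √(M_He/M_N₂O) = √(4.00/44.01) = √0.09089 = 0.3015.
So the time for He is 13.4 × 0.3015 = 4.04 min.

4.04 min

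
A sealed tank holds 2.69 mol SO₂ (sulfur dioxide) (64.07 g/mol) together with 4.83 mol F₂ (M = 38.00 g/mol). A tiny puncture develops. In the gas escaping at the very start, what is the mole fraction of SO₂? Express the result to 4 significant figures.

The effusion rate of species i is ∝ p_i/√M_i ∝ n_i/√M_i.
So x_SO₂ in the escaping gas = (n_SO₂/√M_SO₂) / Σ(n_i/√M_i)
= (2.69/√64.07) / (2.69/√64.07 + 4.83/√38.00) = 0.3361/(0.3361 + 0.7835) = 0.3002.

0.3002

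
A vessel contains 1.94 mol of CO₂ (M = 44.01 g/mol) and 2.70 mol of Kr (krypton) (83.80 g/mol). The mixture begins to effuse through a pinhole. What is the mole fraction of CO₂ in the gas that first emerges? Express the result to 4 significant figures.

0.4979

Effusion rate of each component ∝ n_i/√M_i (partial pressure × 1/√M).
x_CO₂(eff) = (n_CO₂/√M_CO₂) / (n_CO₂/√M_CO₂ + n_Kr/√M_Kr)
= (1.94/√44.01) / (1.94/√44.01 + 2.70/√83.80) = 0.2924/(0.2924 + 0.2949) = 0.4979.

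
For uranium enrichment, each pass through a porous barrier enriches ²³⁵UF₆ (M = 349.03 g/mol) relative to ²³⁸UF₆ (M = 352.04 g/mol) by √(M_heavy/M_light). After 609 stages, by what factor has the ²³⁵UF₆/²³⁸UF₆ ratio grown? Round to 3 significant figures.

The single-stage factor is √(M_heavy/M_light), so 609 stages give [√(352.04/349.03)]^609 = (352.04/349.03)^(609/2).
= 1.00862^(609/2) = 13.7.

13.7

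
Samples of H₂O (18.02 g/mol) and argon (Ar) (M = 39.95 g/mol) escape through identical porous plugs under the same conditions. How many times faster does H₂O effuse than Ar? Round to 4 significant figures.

Since effusion rate ∝ 1/√M, rate_H₂O/rate_Ar = √(M_Ar/M_H₂O) = √(39.95/18.02) = √2.217 = 1.489.

1.489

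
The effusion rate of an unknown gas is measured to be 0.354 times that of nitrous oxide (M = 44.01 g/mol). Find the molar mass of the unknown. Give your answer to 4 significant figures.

351.2 g/mol

Using Graham's law: rate_X/rate_N₂O = √(M_N₂O/M_X).
0.354 = √(44.01/M_X)
M_X = 44.01 / 0.354² = 44.01 / 0.1253 = 351.2 g/mol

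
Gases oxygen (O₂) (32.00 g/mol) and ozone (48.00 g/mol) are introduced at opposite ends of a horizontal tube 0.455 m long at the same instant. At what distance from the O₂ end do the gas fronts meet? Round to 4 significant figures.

The fronts meet when d_O₂ + d_O₃ = L with d_O₂/d_O₃ = √(M_O₃/M_O₂) (Graham's law). Here √(M_O₃/M_O₂) = √(48.00/32.00) = 1.225.
With d_O₂ + d_O₃ = 0.455 m, d_O₃ = 0.455/(1 + 1.225) = 0.2045 m.
d_O₂ = 0.455 − 0.2045 = 0.2505 m.

0.2505 m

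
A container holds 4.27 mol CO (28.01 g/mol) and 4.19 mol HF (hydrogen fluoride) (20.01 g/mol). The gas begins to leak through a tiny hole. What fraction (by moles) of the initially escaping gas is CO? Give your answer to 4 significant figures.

0.4628

The effusion rate of species i is ∝ p_i/√M_i ∝ n_i/√M_i.
So x_CO in the escaping gas = (n_CO/√M_CO) / Σ(n_i/√M_i)
= (4.27/√28.01) / (4.27/√28.01 + 4.19/√20.01) = 0.8068/(0.8068 + 0.9367) = 0.4628.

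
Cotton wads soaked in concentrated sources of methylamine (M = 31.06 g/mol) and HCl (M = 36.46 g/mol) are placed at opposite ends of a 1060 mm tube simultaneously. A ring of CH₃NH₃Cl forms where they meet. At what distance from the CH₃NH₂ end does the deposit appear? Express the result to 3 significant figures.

551 mm

In equal time, each gas travels a distance ∝ its rate ∝ 1/√M, so d_CH₃NH₂/d_HCl = √(M_HCl/M_CH₃NH₂) = √(36.46/31.06) = 1.083.
With d_CH₃NH₂ + d_HCl = 1060 mm, d_HCl = 1060/(1 + 1.083) = 508.8 mm.
d_CH₃NH₂ = 1060 − 508.8 = 551 mm.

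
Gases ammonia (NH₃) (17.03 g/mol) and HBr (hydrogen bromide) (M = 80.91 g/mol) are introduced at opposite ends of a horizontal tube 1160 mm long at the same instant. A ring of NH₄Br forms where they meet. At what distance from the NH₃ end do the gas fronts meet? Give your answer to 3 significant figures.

795 mm

The fronts meet when d_NH₃ + d_HBr = L with d_NH₃/d_HBr = √(M_HBr/M_NH₃) (Graham's law). Here √(M_HBr/M_NH₃) = √(80.91/17.03) = 2.180.
With d_NH₃ + d_HBr = 1160 mm, d_HBr = 1160/(1 + 2.180) = 364.8 mm.
d_NH₃ = 1160 − 364.8 = 795 mm.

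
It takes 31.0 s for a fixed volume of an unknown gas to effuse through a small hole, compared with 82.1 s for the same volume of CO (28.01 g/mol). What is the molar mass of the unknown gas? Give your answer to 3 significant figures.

3.99 g/mol

Using Graham's law: t_X/t_CO = √(M_X/M_CO).
31.0/82.1 = 0.3776 = √(M_X/28.01)
M_X = 28.01 × 0.3776² = 28.01 × 0.1426 = 3.99 g/mol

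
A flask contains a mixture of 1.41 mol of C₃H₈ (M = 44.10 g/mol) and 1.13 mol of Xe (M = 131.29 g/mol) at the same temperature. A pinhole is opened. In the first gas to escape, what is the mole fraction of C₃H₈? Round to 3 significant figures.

0.683

The effusion rate of species i is ∝ p_i/√M_i ∝ n_i/√M_i.
Mole fraction of C₃H₈ in the effusate = (n_C₃H₈/√M_C₃H₈) / (n_C₃H₈/√M_C₃H₈ + n_Xe/√M_Xe)
= (1.41/√44.10) / (1.41/√44.10 + 1.13/√131.29) = 0.2123/(0.2123 + 0.09862) = 0.683.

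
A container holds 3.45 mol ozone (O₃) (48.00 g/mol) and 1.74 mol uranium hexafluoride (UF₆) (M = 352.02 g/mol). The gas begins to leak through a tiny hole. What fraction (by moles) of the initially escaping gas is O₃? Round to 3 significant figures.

Rate_i ∝ x_i/√M_i (Graham's law weighted by mole fraction), so the effusate composition follows n_i/√M_i.
So x_O₃ in the escaping gas = (n_O₃/√M_O₃) / Σ(n_i/√M_i)
= (3.45/√48.00) / (3.45/√48.00 + 1.74/√352.02) = 0.4980/(0.4980 + 0.09274) = 0.843.

0.843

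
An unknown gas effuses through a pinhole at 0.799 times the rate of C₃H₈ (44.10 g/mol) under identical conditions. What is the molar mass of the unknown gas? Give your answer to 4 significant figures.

69.08 g/mol

Since effusion rate ∝ 1/√M, rate_X/rate_C₃H₈ = √(M_C₃H₈/M_X).
0.799 = √(44.10/M_X)
M_X = 44.10 / 0.799² = 44.10 / 0.6384 = 69.08 g/mol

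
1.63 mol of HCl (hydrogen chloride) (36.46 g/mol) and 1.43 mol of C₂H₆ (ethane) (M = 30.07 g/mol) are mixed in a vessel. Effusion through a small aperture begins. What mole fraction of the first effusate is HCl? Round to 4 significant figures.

Each component's effusion rate ∝ (its partial pressure)·(1/√M) ∝ n_i/√M_i.
So x_HCl in the escaping gas = (n_HCl/√M_HCl) / Σ(n_i/√M_i)
= (1.63/√36.46) / (1.63/√36.46 + 1.43/√30.07) = 0.2699/(0.2699 + 0.2608) = 0.5086.

0.5086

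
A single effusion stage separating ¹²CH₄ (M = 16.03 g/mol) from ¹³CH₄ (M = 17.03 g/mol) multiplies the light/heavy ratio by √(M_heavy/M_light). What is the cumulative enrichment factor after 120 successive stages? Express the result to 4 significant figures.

Overall factor = α^120 with α = √(17.03/16.03), i.e. (17.03/16.03)^(120/2).
= 1.06238^60 = 37.75.

37.75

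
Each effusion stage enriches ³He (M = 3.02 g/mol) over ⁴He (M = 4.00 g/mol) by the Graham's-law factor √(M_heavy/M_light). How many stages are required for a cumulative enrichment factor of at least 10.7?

17

Single-stage factor α = √(4.00/3.02), so ln α = ½ ln(1.32450) = 0.1405.
Need α^N ≥ 10.7 ⇒ N ≥ ln(10.7) / ln α = 2.370 / 0.1405 = 16.87.
So at least 17 stages are needed.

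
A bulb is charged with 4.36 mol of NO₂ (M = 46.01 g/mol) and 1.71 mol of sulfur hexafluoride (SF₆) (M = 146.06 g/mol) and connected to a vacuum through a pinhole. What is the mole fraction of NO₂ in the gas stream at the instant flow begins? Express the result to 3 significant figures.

Effusion rate of each component ∝ n_i/√M_i (partial pressure × 1/√M).
So x_NO₂ in the escaping gas = (n_NO₂/√M_NO₂) / Σ(n_i/√M_i)
= (4.36/√46.01) / (4.36/√46.01 + 1.71/√146.06) = 0.6428/(0.6428 + 0.1415) = 0.820.

0.820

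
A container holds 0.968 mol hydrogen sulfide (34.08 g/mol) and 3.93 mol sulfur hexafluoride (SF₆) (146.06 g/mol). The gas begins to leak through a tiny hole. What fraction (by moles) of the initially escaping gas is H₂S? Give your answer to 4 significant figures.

0.3377

Rate_i ∝ x_i/√M_i (Graham's law weighted by mole fraction), so the effusate composition follows n_i/√M_i.
x_H₂S(eff) = (n_H₂S/√M_H₂S) / (n_H₂S/√M_H₂S + n_SF₆/√M_SF₆)
= (0.968/√34.08) / (0.968/√34.08 + 3.93/√146.06) = 0.1658/(0.1658 + 0.3252) = 0.3377.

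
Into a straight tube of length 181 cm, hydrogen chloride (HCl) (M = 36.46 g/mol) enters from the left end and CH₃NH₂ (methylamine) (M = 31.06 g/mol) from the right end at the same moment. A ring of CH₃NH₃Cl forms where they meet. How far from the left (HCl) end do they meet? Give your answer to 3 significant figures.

Distances travelled in equal time are proportional to diffusion rates, so d_HCl/d_CH₃NH₂ = √(M_CH₃NH₂/M_HCl) = √(31.06/36.46) = 0.9230.
With d_HCl + d_CH₃NH₂ = 181 cm, d_CH₃NH₂ = 181/(1 + 0.9230) = 94.12 cm.
d_HCl = 181 − 94.12 = 86.9 cm.

86.9 cm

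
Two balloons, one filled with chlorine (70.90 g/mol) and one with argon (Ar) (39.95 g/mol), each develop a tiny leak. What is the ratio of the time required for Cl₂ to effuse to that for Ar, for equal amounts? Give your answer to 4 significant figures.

1.332

Using Graham's law: t_Cl₂/t_Ar = √(M_Cl₂/M_Ar) = √(70.90/39.95) = √1.775 = 1.332.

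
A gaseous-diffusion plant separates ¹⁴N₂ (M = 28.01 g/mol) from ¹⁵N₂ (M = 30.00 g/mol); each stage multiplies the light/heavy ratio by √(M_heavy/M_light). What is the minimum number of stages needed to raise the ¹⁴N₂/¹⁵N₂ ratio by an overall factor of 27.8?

97

Single-stage factor α = √(30.00/28.01), so ln α = ½ ln(1.07105) = 0.03432.
Need α^N ≥ 27.8 ⇒ N ≥ ln(27.8) / ln α = 3.325 / 0.03432 = 96.89.
Rounding up, N = 97 stages.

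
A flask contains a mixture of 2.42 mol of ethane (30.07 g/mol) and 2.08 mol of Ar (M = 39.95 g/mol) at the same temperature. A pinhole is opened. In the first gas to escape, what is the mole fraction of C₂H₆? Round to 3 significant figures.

0.573

Each component's effusion rate ∝ (its partial pressure)·(1/√M) ∝ n_i/√M_i.
So x_C₂H₆ in the escaping gas = (n_C₂H₆/√M_C₂H₆) / Σ(n_i/√M_i)
= (2.42/√30.07) / (2.42/√30.07 + 2.08/√39.95) = 0.4413/(0.4413 + 0.3291) = 0.573.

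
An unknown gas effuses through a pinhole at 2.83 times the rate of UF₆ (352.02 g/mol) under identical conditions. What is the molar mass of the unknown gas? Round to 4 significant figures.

By Graham's law, rate_X/rate_UF₆ = √(M_UF₆/M_X).
2.83 = √(352.02/M_X)
M_X = 352.02 / 2.83² = 352.02 / 8.009 = 43.95 g/mol

43.95 g/mol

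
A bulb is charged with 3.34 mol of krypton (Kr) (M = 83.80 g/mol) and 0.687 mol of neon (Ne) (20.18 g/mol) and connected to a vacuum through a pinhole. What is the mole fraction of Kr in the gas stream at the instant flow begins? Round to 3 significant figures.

0.705

The effusion rate of species i is ∝ p_i/√M_i ∝ n_i/√M_i.
x_Kr(eff) = (n_Kr/√M_Kr) / (n_Kr/√M_Kr + n_Ne/√M_Ne)
= (3.34/√83.80) / (3.34/√83.80 + 0.687/√20.18) = 0.3649/(0.3649 + 0.1529) = 0.705.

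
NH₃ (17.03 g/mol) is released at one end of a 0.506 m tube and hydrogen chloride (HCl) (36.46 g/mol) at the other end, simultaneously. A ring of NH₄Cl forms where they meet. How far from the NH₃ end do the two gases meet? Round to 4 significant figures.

0.3006 m

In equal time, each gas travels a distance ∝ its rate ∝ 1/√M, so d_NH₃/d_HCl = √(M_HCl/M_NH₃) = √(36.46/17.03) = 1.463.
With d_NH₃ + d_HCl = 0.506 m, d_HCl = 0.506/(1 + 1.463) = 0.2054 m.
d_NH₃ = 0.506 − 0.2054 = 0.3006 m.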